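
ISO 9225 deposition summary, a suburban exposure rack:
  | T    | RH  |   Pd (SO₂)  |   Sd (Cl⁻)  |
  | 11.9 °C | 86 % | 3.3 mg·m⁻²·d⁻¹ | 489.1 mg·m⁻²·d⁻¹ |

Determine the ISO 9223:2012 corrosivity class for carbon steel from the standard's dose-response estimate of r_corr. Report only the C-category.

carbon steel: T>10 °C ⇒ hinge -0.054·(11.9−10) = -0.1026
  Pd branch = 1.77·Pd^0.52·e^(0.02·RH+f) = 16.6 μm/a
  Sd branch = 0.102·Sd^0.62·e^(0.033·RH+0.04·T) = 130.4 μm/a
  sum: 16.6 + 130.4 → r_corr = 147 μm/a
ISO 9223 Table 2 (carbon steel): 80 < 147 ≤ 200 μm/a ⇒ C5

C5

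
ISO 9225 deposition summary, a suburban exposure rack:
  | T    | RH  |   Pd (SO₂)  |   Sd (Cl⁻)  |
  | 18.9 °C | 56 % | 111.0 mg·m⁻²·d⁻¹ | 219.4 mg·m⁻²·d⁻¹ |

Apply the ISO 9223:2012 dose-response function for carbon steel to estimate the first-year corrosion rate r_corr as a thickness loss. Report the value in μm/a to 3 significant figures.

carbon steel: temperature factor f = -0.054·(8.9) = -0.4806
  sulphur-dioxide contribution → 38.84 μm/a
  chloride contribution → 39 μm/a
  total first-year rate 77.84 μm/a

r_corr = 77.8 μm/a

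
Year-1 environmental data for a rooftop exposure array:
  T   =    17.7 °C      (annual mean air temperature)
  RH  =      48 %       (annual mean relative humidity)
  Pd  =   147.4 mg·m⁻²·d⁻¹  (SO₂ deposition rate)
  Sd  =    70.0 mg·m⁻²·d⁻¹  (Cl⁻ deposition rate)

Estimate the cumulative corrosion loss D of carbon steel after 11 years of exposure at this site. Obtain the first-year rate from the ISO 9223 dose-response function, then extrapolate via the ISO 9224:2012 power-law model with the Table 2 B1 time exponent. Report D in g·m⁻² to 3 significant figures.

D(11) = 1.51e+03 g·m⁻²

carbon steel: f(T) = -0.054·(T−10) [T>10 °C] = -0.4158
  sulphur-dioxide contribution → 40.92 μm/a
  chloride contribution → 14.06 μm/a
  ⇒ r_corr(carbon steel) = 54.98 μm/a
Power-law: D(11) = r_corr · 11^0.523
  D(11) = 54.98 × 11^0.523 = 54.98 × 3.505 = 192.7 μm
  Mass loss = 192.7 μm × 7.85 g/cm³ = 1513 g·m⁻²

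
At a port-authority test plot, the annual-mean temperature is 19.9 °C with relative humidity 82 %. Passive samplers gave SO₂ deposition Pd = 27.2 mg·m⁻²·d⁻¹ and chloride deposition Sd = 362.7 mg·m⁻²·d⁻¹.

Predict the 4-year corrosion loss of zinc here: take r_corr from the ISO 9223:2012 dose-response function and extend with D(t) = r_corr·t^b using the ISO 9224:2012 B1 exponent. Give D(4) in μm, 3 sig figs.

zinc: T>10 °C ⇒ hinge -0.071·(19.9−10) = -0.7029
  SO₂ term: 0.0129·27.2^0.44·exp(0.046·82-0.7029) = 1.188
  Sd branch = 0.0175·Sd^0.57·e^(0.008·RH+0.085·T) = 5.266 μm/a
  r_corr = 1.188 + 5.266 = 6.454 μm/a
Long-term exponent b (ISO 9224 Table 2, B1) = 0.813
  D(4) = 6.454 × 4^0.813 = 6.454 × 3.087 = 19.92 μm

D(4) = 19.9 μm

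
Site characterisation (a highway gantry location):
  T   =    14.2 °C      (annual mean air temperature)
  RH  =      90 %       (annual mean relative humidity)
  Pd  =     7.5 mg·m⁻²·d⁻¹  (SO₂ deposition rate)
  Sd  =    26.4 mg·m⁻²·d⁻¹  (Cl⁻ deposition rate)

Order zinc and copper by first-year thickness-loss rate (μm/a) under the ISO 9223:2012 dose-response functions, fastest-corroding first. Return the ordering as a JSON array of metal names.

["copper", "zinc"]

zinc: f(T) = -0.071·(T−10) [T>10 °C] = -0.2982
  Pd branch = 0.0129·Pd^0.44·e^(0.046·RH+f) = 1.459 μm/a
  Sd branch = 0.0175·Sd^0.57·e^(0.008·RH+0.085·T) = 0.7767 μm/a
  r_corr = 1.459 + 0.7767 = 2.236 μm/a
copper: f(T) = -0.080·(T−10) [T>10 °C] = -0.3360
  Pd branch = 0.0053·Pd^0.26·e^(0.059·RH+f) = 1.294 μm/a
  Cl⁻ term: 0.01025·26.4^0.27·exp(0.036·90+0.049·14.2) = 1.27
  r_corr = 1.294 + 1.27 = 2.564 μm/a
Ordering by μm/a: copper (2.56) > zinc (2.24)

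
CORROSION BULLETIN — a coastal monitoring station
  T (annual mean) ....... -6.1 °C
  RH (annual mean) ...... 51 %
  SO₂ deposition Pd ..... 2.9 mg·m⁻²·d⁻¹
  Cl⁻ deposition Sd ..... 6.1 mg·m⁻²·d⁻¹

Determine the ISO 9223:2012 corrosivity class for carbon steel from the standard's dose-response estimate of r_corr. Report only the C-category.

C2

carbon steel: T≤10 °C ⇒ hinge +0.150·(-6.1−10) = -2.4150
  SO₂ term: 1.77·2.9^0.52·exp(0.02·51-2.4150) = 0.7631
  Sd branch = 0.102·Sd^0.62·e^(0.033·RH+0.04·T) = 1.32 μm/a
  r_corr = 0.7631 + 1.32 = 2.083 μm/a
Category bounds: 1.3…25 μm/a bracket r_corr ⇒ C2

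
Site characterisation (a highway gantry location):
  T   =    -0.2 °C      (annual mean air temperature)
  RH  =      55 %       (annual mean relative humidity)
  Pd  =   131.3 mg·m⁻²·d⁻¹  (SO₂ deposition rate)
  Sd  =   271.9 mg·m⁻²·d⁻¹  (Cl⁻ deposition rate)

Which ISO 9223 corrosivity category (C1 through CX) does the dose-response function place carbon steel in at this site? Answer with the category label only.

carbon steel: temperature factor f = +0.150·(-10.2) = -1.5300
  Pd branch = 1.77·Pd^0.52·e^(0.02·RH+f) = 14.55 μm/a
  Sd branch = 0.102·Sd^0.62·e^(0.033·RH+0.04·T) = 20.08 μm/a
  r_corr = 14.55 + 20.08 = 34.62 μm/a
ISO 9223 Table 2 (carbon steel): 25 < 34.6 ≤ 50 μm/a ⇒ C3

C3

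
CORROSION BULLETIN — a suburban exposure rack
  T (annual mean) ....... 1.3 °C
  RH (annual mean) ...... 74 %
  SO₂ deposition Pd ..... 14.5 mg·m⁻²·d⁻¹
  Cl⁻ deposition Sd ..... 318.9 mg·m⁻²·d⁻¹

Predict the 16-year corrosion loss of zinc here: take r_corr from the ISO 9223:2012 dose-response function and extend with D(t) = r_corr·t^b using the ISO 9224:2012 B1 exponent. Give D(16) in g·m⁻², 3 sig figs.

D(16) = 126 g·m⁻²

zinc: temperature factor f = +0.038·(-8.7) = -0.3306
  sulphur-dioxide contribution → 0.9044 μm/a
  chloride contribution → 0.9445 μm/a
  ⇒ r_corr(zinc) = 1.849 μm/a
Power-law: D(16) = r_corr · 16^0.813
  D(16) = 1.849 × 16^0.813 = 1.849 × 9.527 = 17.61 μm
  Mass loss = 17.61 μm × 7.14 g/cm³ = 125.8 g·m⁻²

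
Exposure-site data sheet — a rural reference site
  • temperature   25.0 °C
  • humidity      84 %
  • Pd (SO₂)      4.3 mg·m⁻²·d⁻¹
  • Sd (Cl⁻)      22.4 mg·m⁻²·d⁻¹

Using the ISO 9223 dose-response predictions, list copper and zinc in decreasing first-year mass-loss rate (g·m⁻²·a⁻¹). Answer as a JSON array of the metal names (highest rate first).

["copper", "zinc"]

copper: f(T) = -0.080·(T−10) [T>10 °C] = -1.2000
  Pd branch = 0.0053·Pd^0.26·e^(0.059·RH+f) = 0.3313 μm/a
  Sd branch = 0.01025·Sd^0.27·e^(0.036·RH+0.049·T) = 1.662 μm/a
  r_corr = 0.3313 + 1.662 = 1.993 μm/a
  mass loss = 1.993 μm/a × 8.96 g/cm³ = 17.86 g·m⁻²·a⁻¹
zinc: f(T) = -0.071·(T−10) [T>10 °C] = -1.0650
  Pd branch = 0.0129·Pd^0.44·e^(0.046·RH+f) = 0.4026 μm/a
  Sd branch = 0.0175·Sd^0.57·e^(0.008·RH+0.085·T) = 1.688 μm/a
  r_corr = 0.4026 + 1.688 = 2.091 μm/a
  mass loss = 2.091 μm/a × 7.14 g/cm³ = 14.93 g·m⁻²·a⁻¹
Ordering by g·m⁻²·a⁻¹: copper (17.9) > zinc (14.9)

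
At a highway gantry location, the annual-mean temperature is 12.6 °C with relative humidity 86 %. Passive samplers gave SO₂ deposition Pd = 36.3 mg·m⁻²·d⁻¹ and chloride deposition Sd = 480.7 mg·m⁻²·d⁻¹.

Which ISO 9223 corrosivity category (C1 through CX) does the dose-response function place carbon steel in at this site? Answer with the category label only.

carbon steel: temperature factor f = -0.054·(2.6) = -0.1404
  sulphur-dioxide contribution → 55.61 μm/a
  chloride contribution → 132.7 μm/a
  total first-year rate 188.3 μm/a
ISO 9223 Table 2 (carbon steel): 80 < 188 ≤ 200 μm/a ⇒ C5

C5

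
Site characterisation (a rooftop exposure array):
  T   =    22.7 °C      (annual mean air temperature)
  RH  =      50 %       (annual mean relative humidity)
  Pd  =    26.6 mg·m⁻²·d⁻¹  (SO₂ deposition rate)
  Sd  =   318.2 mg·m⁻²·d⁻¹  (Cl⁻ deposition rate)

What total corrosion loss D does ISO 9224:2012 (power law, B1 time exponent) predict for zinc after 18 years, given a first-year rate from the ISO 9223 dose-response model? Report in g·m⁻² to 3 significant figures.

zinc: T>10 °C ⇒ hinge -0.071·(22.7−10) = -0.9017
  SO₂ term: 0.0129·26.6^0.44·exp(0.046·50-0.9017) = 0.2212
  Cl⁻ term: 0.0175·318.2^0.57·exp(0.008·50+0.085·22.7) = 4.8
  sum: 0.2212 + 4.8 → r_corr = 5.021 μm/a
Long-term exponent b (ISO 9224 Table 2, B1) = 0.813
  D(18) = 5.021 × 18^0.813 = 5.021 × 10.48 = 52.65 μm
  Mass loss = 52.65 μm × 7.14 g/cm³ = 375.9 g·m⁻²

D(18) = 376 g·m⁻²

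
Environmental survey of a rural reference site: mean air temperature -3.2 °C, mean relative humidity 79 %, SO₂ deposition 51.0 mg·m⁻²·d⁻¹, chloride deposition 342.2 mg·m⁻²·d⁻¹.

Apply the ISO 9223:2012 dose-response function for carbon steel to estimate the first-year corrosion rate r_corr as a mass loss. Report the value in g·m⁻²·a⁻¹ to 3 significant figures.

r_corr = 428 g·m⁻²·a⁻¹

carbon steel: T≤10 °C ⇒ hinge +0.150·(-3.2−10) = -1.9800
  Pd branch = 1.77·Pd^0.52·e^(0.02·RH+f) = 9.166 μm/a
  Cl⁻ term: 0.102·342.2^0.62·exp(0.033·79+0.04·-3.2) = 45.34
  sum: 9.166 + 45.34 → r_corr = 54.51 μm/a
Convert to mass loss: 54.51 μm/a × 7.85 g/cm³ = 427.9 g·m⁻²·a⁻¹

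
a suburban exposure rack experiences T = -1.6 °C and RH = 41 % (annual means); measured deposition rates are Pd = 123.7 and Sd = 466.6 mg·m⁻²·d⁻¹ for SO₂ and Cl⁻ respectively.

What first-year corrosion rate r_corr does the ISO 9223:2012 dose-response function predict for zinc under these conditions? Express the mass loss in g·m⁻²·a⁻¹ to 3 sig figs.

r_corr = 8.28 g·m⁻²·a⁻¹

zinc: T≤10 °C ⇒ hinge +0.038·(-1.6−10) = -0.4408
  sulphur-dioxide contribution → 0.4559 μm/a
  chloride contribution → 0.7042 μm/a
  ⇒ r_corr(zinc) = 1.16 μm/a
Convert to mass loss: 1.16 μm/a × 7.14 g/cm³ = 8.283 g·m⁻²·a⁻¹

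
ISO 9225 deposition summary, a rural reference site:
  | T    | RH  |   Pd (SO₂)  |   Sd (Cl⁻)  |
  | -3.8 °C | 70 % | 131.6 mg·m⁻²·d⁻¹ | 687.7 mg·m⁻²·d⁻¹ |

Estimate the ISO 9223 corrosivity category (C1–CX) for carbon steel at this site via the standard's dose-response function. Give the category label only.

carbon steel: T≤10 °C ⇒ hinge +0.150·(-3.8−10) = -2.0700
  sulphur-dioxide contribution → 11.46 μm/a
  chloride contribution → 50.7 μm/a
  ⇒ r_corr(carbon steel) = 62.15 μm/a
Category bounds: 50…80 μm/a bracket r_corr ⇒ C4

C4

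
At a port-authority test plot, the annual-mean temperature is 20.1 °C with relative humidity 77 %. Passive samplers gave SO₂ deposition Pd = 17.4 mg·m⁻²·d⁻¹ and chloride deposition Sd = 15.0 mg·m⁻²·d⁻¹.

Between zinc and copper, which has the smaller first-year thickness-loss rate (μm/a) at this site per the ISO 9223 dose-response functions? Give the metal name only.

copper

zinc: f(T) = -0.071·(T−10) [T>10 °C] = -0.7171
  Pd branch = 0.0129·Pd^0.44·e^(0.046·RH+f) = 0.7643 μm/a
  Sd branch = 0.0175·Sd^0.57·e^(0.008·RH+0.085·T) = 0.8374 μm/a
  sum: 0.7643 + 0.8374 → r_corr = 1.602 μm/a
copper: f(T) = -0.080·(T−10) [T>10 °C] = -0.8080
  SO₂ term: 0.0053·17.4^0.26·exp(0.059·77-0.8080) = 0.4666
  Sd branch = 0.01025·Sd^0.27·e^(0.036·RH+0.049·T) = 0.9117 μm/a
  r_corr = 0.4666 + 0.9117 = 1.378 μm/a
Ordering by μm/a: zinc (1.6) > copper (1.38)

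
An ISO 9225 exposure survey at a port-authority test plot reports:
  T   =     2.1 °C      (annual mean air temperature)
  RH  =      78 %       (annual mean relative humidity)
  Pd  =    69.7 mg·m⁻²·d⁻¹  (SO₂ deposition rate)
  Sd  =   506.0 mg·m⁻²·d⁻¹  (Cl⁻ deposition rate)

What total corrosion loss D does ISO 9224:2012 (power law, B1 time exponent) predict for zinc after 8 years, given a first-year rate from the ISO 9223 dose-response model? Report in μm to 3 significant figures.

D(8) = 19.5 μm

zinc: f(T) = +0.038·(T−10) [T≤10 °C] = -0.3002
  SO₂ term: 0.0129·69.7^0.44·exp(0.046·78-0.3002) = 2.236
  Cl⁻ term: 0.0175·506.0^0.57·exp(0.008·78+0.085·2.1) = 1.358
  r_corr = 2.236 + 1.358 = 3.594 μm/a
Long-term exponent b (ISO 9224 Table 2, B1) = 0.813
  D(8) = 3.594 × 8^0.813 = 3.594 × 5.423 = 19.49 μm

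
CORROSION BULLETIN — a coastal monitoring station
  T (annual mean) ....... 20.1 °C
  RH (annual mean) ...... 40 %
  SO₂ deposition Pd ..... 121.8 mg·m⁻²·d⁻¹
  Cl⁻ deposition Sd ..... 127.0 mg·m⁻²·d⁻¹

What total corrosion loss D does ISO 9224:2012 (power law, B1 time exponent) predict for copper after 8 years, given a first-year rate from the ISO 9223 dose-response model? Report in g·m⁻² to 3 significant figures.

D(8) = 18.5 g·m⁻²

copper: f(T) = -0.080·(T−10) [T>10 °C] = -0.8080
  sulphur-dioxide contribution → 0.08721 μm/a
  chloride contribution → 0.4284 μm/a
  ⇒ r_corr(copper) = 0.5156 μm/a
Long-term exponent b (ISO 9224 Table 2, B1) = 0.667
  D(8) = 0.5156 × 8^0.667 = 0.5156 × 4.003 = 2.064 μm
  Mass loss = 2.064 μm × 8.96 g/cm³ = 18.49 g·m⁻²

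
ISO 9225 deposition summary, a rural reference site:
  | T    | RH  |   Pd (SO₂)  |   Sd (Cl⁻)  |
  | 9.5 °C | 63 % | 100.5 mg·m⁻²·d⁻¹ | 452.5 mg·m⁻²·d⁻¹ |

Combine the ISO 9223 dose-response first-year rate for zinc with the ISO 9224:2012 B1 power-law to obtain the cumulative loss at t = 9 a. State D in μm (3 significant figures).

D(9) = 23.1 μm

zinc: f(T) = +0.038·(T−10) [T≤10 °C] = -0.0190
  sulphur-dioxide contribution → 1.745 μm/a
  chloride contribution → 2.12 μm/a
  total first-year rate 3.865 μm/a
Long-term exponent b (ISO 9224 Table 2, B1) = 0.813
  D(9) = 3.865 × 9^0.813 = 3.865 × 5.968 = 23.07 μm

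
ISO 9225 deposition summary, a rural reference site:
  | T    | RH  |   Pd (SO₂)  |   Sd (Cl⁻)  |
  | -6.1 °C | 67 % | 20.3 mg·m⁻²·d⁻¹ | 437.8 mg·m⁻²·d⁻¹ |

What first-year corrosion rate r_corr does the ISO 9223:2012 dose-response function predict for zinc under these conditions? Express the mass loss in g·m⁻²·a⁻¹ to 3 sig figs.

zinc: T≤10 °C ⇒ hinge +0.038·(-6.1−10) = -0.6118
  sulphur-dioxide contribution → 0.5737 μm/a
  chloride contribution → 0.5704 μm/a
  total first-year rate 1.144 μm/a
Convert to mass loss: 1.144 μm/a × 7.14 g/cm³ = 8.169 g·m⁻²·a⁻¹

r_corr = 8.17 g·m⁻²·a⁻¹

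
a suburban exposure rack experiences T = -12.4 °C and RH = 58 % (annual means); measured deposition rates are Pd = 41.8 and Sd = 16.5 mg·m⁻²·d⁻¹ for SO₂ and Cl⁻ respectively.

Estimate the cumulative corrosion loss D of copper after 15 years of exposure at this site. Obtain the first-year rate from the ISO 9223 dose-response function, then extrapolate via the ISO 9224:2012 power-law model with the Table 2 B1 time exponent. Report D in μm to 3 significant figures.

D(15) = 0.740 μm

copper: f(T) = +0.126·(T−10) [T≤10 °C] = -2.8224
  SO₂ term: 0.0053·41.8^0.26·exp(0.059·58-2.8224) = 0.02548
  Cl⁻ term: 0.01025·16.5^0.27·exp(0.036·58+0.049·-12.4) = 0.09602
  r_corr = 0.02548 + 0.09602 = 0.1215 μm/a
Long-term exponent b (ISO 9224 Table 2, B1) = 0.667
  D(15) = 0.1215 × 15^0.667 = 0.1215 × 6.088 = 0.7397 μm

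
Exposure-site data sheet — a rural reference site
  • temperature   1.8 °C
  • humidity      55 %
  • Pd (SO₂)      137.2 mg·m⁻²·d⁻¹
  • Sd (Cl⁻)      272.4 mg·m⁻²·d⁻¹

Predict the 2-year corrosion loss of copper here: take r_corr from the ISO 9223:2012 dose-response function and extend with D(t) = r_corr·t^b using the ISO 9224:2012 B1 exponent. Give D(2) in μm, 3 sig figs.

copper: temperature factor f = +0.126·(-8.2) = -1.0332
  Pd branch = 0.0053·Pd^0.26·e^(0.059·RH+f) = 0.174 μm/a
  Cl⁻ term: 0.01025·272.4^0.27·exp(0.036·55+0.049·1.8) = 0.3685
  r_corr = 0.174 + 0.3685 = 0.5425 μm/a
ISO 9224: D(t) = r_corr · t^b with b = 0.667 (copper, B1)
  D(2) = 0.5425 × 2^0.667 = 0.5425 × 1.588 = 0.8614 μm

D(2) = 0.861 μm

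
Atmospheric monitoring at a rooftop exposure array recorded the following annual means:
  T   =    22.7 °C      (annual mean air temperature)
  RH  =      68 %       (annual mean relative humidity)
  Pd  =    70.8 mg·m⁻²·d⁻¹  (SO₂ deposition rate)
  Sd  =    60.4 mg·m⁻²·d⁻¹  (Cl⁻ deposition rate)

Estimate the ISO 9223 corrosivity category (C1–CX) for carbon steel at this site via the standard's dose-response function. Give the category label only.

carbon steel: T>10 °C ⇒ hinge -0.054·(22.7−10) = -0.6858
  Pd branch = 1.77·Pd^0.52·e^(0.02·RH+f) = 31.83 μm/a
  Sd branch = 0.102·Sd^0.62·e^(0.033·RH+0.04·T) = 30.32 μm/a
  sum: 31.83 + 30.32 → r_corr = 62.15 μm/a
62.1 μm/a falls in (50, 80] for carbon steel → category C4

C4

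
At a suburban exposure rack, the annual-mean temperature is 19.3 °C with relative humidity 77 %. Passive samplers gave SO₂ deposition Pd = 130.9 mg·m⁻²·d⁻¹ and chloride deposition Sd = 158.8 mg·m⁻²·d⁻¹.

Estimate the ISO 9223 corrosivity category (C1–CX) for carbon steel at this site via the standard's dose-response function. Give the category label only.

carbon steel: T>10 °C ⇒ hinge -0.054·(19.3−10) = -0.5022
  SO₂ term: 1.77·130.9^0.52·exp(0.02·77-0.5022) = 63.02
  Cl⁻ term: 0.102·158.8^0.62·exp(0.033·77+0.04·19.3) = 64.86
  sum: 63.02 + 64.86 → r_corr = 127.9 μm/a
128 μm/a falls in (80, 200] for carbon steel → category C5

C5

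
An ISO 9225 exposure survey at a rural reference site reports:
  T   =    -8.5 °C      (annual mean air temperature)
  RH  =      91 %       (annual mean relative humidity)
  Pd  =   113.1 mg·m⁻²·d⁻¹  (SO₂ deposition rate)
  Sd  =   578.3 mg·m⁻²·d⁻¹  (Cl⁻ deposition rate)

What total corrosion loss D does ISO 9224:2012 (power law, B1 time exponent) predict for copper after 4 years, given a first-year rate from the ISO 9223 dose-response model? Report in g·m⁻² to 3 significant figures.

copper: T≤10 °C ⇒ hinge +0.126·(-8.5−10) = -2.3310
  sulphur-dioxide contribution → 0.3781 μm/a
  chloride contribution → 0.9963 μm/a
  total first-year rate 1.374 μm/a
Long-term exponent b (ISO 9224 Table 2, B1) = 0.667
  D(4) = 1.374 × 4^0.667 = 1.374 × 2.521 = 3.465 μm
  Mass loss = 3.465 μm × 8.96 g/cm³ = 31.04 g·m⁻²

D(4) = 31.0 g·m⁻²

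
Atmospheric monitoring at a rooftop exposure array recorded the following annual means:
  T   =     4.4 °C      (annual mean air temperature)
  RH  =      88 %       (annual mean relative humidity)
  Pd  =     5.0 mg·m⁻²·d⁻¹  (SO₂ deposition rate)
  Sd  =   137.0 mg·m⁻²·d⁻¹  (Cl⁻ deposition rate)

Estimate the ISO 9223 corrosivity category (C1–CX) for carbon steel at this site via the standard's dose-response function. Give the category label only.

C4

carbon steel: T≤10 °C ⇒ hinge +0.150·(4.4−10) = -0.8400
  SO₂ term: 1.77·5.0^0.52·exp(0.02·88-0.8400) = 10.26
  Sd branch = 0.102·Sd^0.62·e^(0.033·RH+0.04·T) = 46.88 μm/a
  r_corr = 10.26 + 46.88 = 57.14 μm/a
Category bounds: 50…80 μm/a bracket r_corr ⇒ C4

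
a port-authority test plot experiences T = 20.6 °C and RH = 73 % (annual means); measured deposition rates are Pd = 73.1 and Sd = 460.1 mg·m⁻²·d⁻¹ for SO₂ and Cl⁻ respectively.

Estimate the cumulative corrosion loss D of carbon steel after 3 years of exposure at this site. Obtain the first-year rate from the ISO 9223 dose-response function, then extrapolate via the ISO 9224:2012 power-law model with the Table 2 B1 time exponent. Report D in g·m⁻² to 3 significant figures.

carbon steel: T>10 °C ⇒ hinge -0.054·(20.6−10) = -0.5724
  sulphur-dioxide contribution → 40.06 μm/a
  chloride contribution → 115.8 μm/a
  ⇒ r_corr(carbon steel) = 155.8 μm/a
Power-law: D(3) = r_corr · 3^0.523
  D(3) = 155.8 × 3^0.523 = 155.8 × 1.776 = 276.8 μm
  Mass loss = 276.8 μm × 7.85 g/cm³ = 2173 g·m⁻²

D(3) = 2.17e+03 g·m⁻²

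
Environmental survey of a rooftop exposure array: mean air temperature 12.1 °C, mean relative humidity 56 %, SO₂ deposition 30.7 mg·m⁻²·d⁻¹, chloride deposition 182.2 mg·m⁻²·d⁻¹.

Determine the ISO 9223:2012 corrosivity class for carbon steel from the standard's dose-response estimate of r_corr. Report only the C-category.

C4

carbon steel: f(T) = -0.054·(T−10) [T>10 °C] = -0.1134
  sulphur-dioxide contribution → 28.74 μm/a
  chloride contribution → 26.48 μm/a
  total first-year rate 55.22 μm/a
Category bounds: 50…80 μm/a bracket r_corr ⇒ C4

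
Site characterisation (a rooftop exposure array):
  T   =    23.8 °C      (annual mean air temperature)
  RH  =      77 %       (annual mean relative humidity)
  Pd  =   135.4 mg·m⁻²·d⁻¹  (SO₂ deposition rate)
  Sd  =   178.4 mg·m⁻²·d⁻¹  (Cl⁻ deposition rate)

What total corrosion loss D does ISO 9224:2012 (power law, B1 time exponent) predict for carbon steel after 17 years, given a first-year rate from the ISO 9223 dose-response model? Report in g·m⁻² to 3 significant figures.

carbon steel: temperature factor f = -0.054·(13.8) = -0.7452
  SO₂ term: 1.77·135.4^0.52·exp(0.02·77-0.7452) = 50.3
  Sd branch = 0.102·Sd^0.62·e^(0.033·RH+0.04·T) = 83.46 μm/a
  r_corr = 50.3 + 83.46 = 133.8 μm/a
Power-law: D(17) = r_corr · 17^0.523
  D(17) = 133.8 × 17^0.523 = 133.8 × 4.401 = 588.6 μm
  Mass loss = 588.6 μm × 7.85 g/cm³ = 4621 g·m⁻²

D(17) = 4.62e+03 g·m⁻²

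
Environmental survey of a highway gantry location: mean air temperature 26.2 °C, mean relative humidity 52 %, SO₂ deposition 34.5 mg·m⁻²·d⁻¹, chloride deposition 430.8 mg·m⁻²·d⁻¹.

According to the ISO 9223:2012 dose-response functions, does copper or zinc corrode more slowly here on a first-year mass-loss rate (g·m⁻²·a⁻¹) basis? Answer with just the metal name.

copper: T>10 °C ⇒ hinge -0.080·(26.2−10) = -1.2960
  SO₂ term: 0.0053·34.5^0.26·exp(0.059·52-1.2960) = 0.07829
  Sd branch = 0.01025·Sd^0.27·e^(0.036·RH+0.049·T) = 1.237 μm/a
  r_corr = 0.07829 + 1.237 = 1.316 μm/a
  mass loss = 1.316 μm/a × 8.96 g/cm³ = 11.79 g·m⁻²·a⁻¹
zinc: T>10 °C ⇒ hinge -0.071·(26.2−10) = -1.1502
  SO₂ term: 0.0129·34.5^0.44·exp(0.046·52-1.1502) = 0.2121
  Cl⁻ term: 0.0175·430.8^0.57·exp(0.008·52+0.085·26.2) = 7.806
  r_corr = 0.2121 + 7.806 = 8.018 μm/a
  mass loss = 8.018 μm/a × 7.14 g/cm³ = 57.25 g·m⁻²·a⁻¹
Ordering by g·m⁻²·a⁻¹: zinc (57.2) > copper (11.8)

copper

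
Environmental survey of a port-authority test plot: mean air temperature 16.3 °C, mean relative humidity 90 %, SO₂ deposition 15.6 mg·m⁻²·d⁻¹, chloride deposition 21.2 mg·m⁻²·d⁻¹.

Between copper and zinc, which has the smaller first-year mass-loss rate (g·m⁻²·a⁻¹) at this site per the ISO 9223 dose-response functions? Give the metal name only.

copper: temperature factor f = -0.080·(6.3) = -0.5040
  SO₂ term: 0.0053·15.6^0.26·exp(0.059·90-0.5040) = 1.323
  Sd branch = 0.01025·Sd^0.27·e^(0.036·RH+0.049·T) = 1.327 μm/a
  sum: 1.323 + 1.327 → r_corr = 2.65 μm/a
  mass loss = 2.65 μm/a × 8.96 g/cm³ = 23.75 g·m⁻²·a⁻¹
zinc: f(T) = -0.071·(T−10) [T>10 °C] = -0.4473
  Pd branch = 0.0129·Pd^0.44·e^(0.046·RH+f) = 1.735 μm/a
  Cl⁻ term: 0.0175·21.2^0.57·exp(0.008·90+0.085·16.3) = 0.8193
  sum: 1.735 + 0.8193 → r_corr = 2.554 μm/a
  mass loss = 2.554 μm/a × 7.14 g/cm³ = 18.24 g·m⁻²·a⁻¹
Ordering by g·m⁻²·a⁻¹: copper (23.7) > zinc (18.2)

zinc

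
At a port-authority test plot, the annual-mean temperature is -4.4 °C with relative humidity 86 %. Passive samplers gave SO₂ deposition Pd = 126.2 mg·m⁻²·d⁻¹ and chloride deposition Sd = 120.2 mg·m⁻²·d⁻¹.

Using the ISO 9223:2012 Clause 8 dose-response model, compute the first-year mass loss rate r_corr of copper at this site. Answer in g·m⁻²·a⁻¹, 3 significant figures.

r_corr = 10.3 g·m⁻²·a⁻¹

copper: T≤10 °C ⇒ hinge +0.126·(-4.4−10) = -1.8144
  Pd branch = 0.0053·Pd^0.26·e^(0.059·RH+f) = 0.4855 μm/a
  Sd branch = 0.01025·Sd^0.27·e^(0.036·RH+0.049·T) = 0.6656 μm/a
  sum: 0.4855 + 0.6656 → r_corr = 1.151 μm/a
Convert to mass loss: 1.151 μm/a × 8.96 g/cm³ = 10.31 g·m⁻²·a⁻¹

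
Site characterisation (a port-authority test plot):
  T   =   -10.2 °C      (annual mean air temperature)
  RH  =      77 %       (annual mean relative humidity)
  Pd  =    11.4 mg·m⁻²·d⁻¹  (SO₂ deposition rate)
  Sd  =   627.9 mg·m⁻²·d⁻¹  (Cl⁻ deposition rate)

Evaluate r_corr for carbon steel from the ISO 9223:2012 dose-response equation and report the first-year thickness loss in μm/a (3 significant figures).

carbon steel: temperature factor f = +0.150·(-20.2) = -3.0300
  sulphur-dioxide contribution → 1.414 μm/a
  chloride contribution → 46.74 μm/a
  ⇒ r_corr(carbon steel) = 48.15 μm/a

r_corr = 48.1 μm/a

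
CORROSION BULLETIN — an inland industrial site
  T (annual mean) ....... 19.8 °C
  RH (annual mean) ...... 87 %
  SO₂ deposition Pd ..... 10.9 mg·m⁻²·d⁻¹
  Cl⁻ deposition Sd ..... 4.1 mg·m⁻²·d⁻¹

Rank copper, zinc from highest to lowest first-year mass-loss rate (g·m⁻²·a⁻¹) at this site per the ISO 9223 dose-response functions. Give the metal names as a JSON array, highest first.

["copper", "zinc"]

copper: temperature factor f = -0.080·(9.8) = -0.7840
  Pd branch = 0.0053·Pd^0.26·e^(0.059·RH+f) = 0.7634 μm/a
  Cl⁻ term: 0.01025·4.1^0.27·exp(0.036·87+0.049·19.8) = 0.9073
  r_corr = 0.7634 + 0.9073 = 1.671 μm/a
  mass loss = 1.671 μm/a × 8.96 g/cm³ = 14.97 g·m⁻²·a⁻¹
zinc: T>10 °C ⇒ hinge -0.071·(19.8−10) = -0.6958
  Pd branch = 0.0129·Pd^0.44·e^(0.046·RH+f) = 1.007 μm/a
  Sd branch = 0.0175·Sd^0.57·e^(0.008·RH+0.085·T) = 0.4222 μm/a
  r_corr = 1.007 + 0.4222 = 1.429 μm/a
  mass loss = 1.429 μm/a × 7.14 g/cm³ = 10.2 g·m⁻²·a⁻¹
Ordering by g·m⁻²·a⁻¹: copper (15) > zinc (10.2)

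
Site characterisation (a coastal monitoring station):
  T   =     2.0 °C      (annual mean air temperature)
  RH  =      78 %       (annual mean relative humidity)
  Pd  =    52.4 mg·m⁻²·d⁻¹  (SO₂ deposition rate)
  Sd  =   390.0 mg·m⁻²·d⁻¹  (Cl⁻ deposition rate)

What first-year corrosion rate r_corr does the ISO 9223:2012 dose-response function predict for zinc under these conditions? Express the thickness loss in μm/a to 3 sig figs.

zinc: f(T) = +0.038·(T−10) [T≤10 °C] = -0.3040
  SO₂ term: 0.0129·52.4^0.44·exp(0.046·78-0.3040) = 1.965
  Cl⁻ term: 0.0175·390.0^0.57·exp(0.008·78+0.085·2.0) = 1.161
  sum: 1.965 + 1.161 → r_corr = 3.126 μm/a

r_corr = 3.13 μm/a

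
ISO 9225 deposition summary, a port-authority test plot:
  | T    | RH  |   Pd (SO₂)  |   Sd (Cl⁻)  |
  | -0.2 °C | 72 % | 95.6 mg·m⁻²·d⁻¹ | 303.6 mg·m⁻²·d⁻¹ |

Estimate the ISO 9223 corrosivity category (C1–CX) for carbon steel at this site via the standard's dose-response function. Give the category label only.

carbon steel: temperature factor f = +0.150·(-10.2) = -1.5300
  sulphur-dioxide contribution → 17.33 μm/a
  chloride contribution → 37.67 μm/a
  ⇒ r_corr(carbon steel) = 55 μm/a
55 μm/a falls in (50, 80] for carbon steel → category C4

C4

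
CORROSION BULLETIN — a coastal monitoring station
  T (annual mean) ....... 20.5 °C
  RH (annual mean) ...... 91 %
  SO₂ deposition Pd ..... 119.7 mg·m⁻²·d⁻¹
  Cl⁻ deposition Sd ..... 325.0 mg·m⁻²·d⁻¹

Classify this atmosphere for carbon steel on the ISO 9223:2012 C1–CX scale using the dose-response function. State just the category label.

carbon steel: T>10 °C ⇒ hinge -0.054·(20.5−10) = -0.5670
  SO₂ term: 1.77·119.7^0.52·exp(0.02·91-0.5670) = 74.6
  Sd branch = 0.102·Sd^0.62·e^(0.033·RH+0.04·T) = 168.4 μm/a
  sum: 74.6 + 168.4 → r_corr = 243 μm/a
Category bounds: 200…700 μm/a bracket r_corr ⇒ CX

CX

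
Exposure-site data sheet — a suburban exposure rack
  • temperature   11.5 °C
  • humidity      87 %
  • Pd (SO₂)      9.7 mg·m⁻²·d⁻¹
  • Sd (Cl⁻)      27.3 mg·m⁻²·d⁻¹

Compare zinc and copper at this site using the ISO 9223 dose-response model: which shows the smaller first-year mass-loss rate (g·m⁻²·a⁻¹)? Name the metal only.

zinc

zinc: temperature factor f = -0.071·(1.5) = -0.1065
  sulphur-dioxide contribution → 1.724 μm/a
  chloride contribution → 0.6144 μm/a
  ⇒ r_corr(zinc) = 2.338 μm/a
  mass loss = 2.338 μm/a × 7.14 g/cm³ = 16.7 g·m⁻²·a⁻¹
copper: f(T) = -0.080·(T−10) [T>10 °C] = -0.1200
  sulphur-dioxide contribution → 1.439 μm/a
  chloride contribution → 1.008 μm/a
  total first-year rate 2.447 μm/a
  mass loss = 2.447 μm/a × 8.96 g/cm³ = 21.92 g·m⁻²·a⁻¹
Ordering by g·m⁻²·a⁻¹: copper (21.9) > zinc (16.7)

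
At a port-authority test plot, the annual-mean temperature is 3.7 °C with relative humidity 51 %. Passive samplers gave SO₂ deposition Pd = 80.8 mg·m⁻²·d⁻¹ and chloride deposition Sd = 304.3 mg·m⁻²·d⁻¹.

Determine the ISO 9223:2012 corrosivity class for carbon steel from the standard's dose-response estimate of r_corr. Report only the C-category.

C3

carbon steel: f(T) = +0.150·(T−10) [T≤10 °C] = -0.9450
  SO₂ term: 1.77·80.8^0.52·exp(0.02·51-0.9450) = 18.72
  Sd branch = 0.102·Sd^0.62·e^(0.033·RH+0.04·T) = 22.05 μm/a
  r_corr = 18.72 + 22.05 = 40.78 μm/a
40.8 μm/a falls in (25, 50] for carbon steel → category C3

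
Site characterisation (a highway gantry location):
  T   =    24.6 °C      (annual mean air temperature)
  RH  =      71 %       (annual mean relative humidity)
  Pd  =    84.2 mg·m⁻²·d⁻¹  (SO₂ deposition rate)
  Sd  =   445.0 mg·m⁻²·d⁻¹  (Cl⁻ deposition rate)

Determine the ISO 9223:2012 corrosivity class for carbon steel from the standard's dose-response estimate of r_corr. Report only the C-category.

C5

carbon steel: T>10 °C ⇒ hinge -0.054·(24.6−10) = -0.7884
  sulphur-dioxide contribution → 33.38 μm/a
  chloride contribution → 124.6 μm/a
  ⇒ r_corr(carbon steel) = 158 μm/a
ISO 9223 Table 2 (carbon steel): 80 < 158 ≤ 200 μm/a ⇒ C5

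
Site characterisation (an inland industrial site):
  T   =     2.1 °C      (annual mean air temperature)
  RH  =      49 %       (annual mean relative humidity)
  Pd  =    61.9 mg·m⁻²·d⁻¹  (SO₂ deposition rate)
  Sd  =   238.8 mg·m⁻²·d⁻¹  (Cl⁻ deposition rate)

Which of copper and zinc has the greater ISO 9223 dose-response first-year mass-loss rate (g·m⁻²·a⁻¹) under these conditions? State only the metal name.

copper: temperature factor f = +0.126·(-7.9) = -0.9954
  sulphur-dioxide contribution → 0.1031 μm/a
  chloride contribution → 0.2908 μm/a
  total first-year rate 0.3939 μm/a
  mass loss = 0.3939 μm/a × 8.96 g/cm³ = 3.529 g·m⁻²·a⁻¹
zinc: f(T) = +0.038·(T−10) [T≤10 °C] = -0.3002
  sulphur-dioxide contribution → 0.5591 μm/a
  chloride contribution → 0.7019 μm/a
  total first-year rate 1.261 μm/a
  mass loss = 1.261 μm/a × 7.14 g/cm³ = 9.003 g·m⁻²·a⁻¹
Ordering by g·m⁻²·a⁻¹: zinc (9) > copper (3.53)

zinc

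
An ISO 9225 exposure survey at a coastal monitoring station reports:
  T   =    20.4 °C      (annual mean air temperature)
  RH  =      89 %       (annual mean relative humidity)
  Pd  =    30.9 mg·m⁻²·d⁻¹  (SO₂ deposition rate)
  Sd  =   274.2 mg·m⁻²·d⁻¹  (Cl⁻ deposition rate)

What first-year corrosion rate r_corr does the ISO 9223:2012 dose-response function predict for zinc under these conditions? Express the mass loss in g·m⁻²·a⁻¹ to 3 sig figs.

r_corr = 47.3 g·m⁻²·a⁻¹

zinc: T>10 °C ⇒ hinge -0.071·(20.4−10) = -0.7384
  SO₂ term: 0.0129·30.9^0.44·exp(0.046·89-0.7384) = 1.673
  Cl⁻ term: 0.0175·274.2^0.57·exp(0.008·89+0.085·20.4) = 4.955
  sum: 1.673 + 4.955 → r_corr = 6.628 μm/a
Convert to mass loss: 6.628 μm/a × 7.14 g/cm³ = 47.32 g·m⁻²·a⁻¹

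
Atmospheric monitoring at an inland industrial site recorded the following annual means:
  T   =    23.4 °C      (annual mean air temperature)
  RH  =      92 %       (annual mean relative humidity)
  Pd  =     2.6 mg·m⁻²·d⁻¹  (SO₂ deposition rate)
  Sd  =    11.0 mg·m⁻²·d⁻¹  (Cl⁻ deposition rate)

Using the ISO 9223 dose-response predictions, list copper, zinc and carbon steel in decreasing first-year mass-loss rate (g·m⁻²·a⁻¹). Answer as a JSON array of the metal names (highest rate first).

copper: f(T) = -0.080·(T−10) [T>10 °C] = -1.0720
  Pd branch = 0.0053·Pd^0.26·e^(0.059·RH+f) = 0.5296 μm/a
  Cl⁻ term: 0.01025·11.0^0.27·exp(0.036·92+0.049·23.4) = 1.691
  sum: 0.5296 + 1.691 → r_corr = 2.221 μm/a
  mass loss = 2.221 μm/a × 8.96 g/cm³ = 19.9 g·m⁻²·a⁻¹
zinc: T>10 °C ⇒ hinge -0.071·(23.4−10) = -0.9514
  SO₂ term: 0.0129·2.6^0.44·exp(0.046·92-0.9514) = 0.5223
  Cl⁻ term: 0.0175·11.0^0.57·exp(0.008·92+0.085·23.4) = 1.047
  r_corr = 0.5223 + 1.047 = 1.57 μm/a
  mass loss = 1.57 μm/a × 7.14 g/cm³ = 11.21 g·m⁻²·a⁻¹
carbon steel: f(T) = -0.054·(T−10) [T>10 °C] = -0.7236
  Pd branch = 1.77·Pd^0.52·e^(0.02·RH+f) = 8.884 μm/a
  Cl⁻ term: 0.102·11.0^0.62·exp(0.033·92+0.04·23.4) = 23.95
  r_corr = 8.884 + 23.95 = 32.83 μm/a
  mass loss = 32.83 μm/a × 7.85 g/cm³ = 257.7 g·m⁻²·a⁻¹
Ordering by g·m⁻²·a⁻¹: carbon steel (258) > copper (19.9) > zinc (11.2)

["carbon steel", "copper", "zinc"]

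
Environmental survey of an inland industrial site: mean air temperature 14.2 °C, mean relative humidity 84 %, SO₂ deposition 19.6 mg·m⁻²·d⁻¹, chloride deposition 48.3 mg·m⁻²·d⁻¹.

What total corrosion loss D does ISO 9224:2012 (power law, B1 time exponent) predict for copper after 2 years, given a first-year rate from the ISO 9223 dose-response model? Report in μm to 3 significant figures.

D(2) = 3.76 μm

copper: f(T) = -0.080·(T−10) [T>10 °C] = -0.3360
  sulphur-dioxide contribution → 1.166 μm/a
  chloride contribution → 1.205 μm/a
  total first-year rate 2.371 μm/a
Long-term exponent b (ISO 9224 Table 2, B1) = 0.667
  D(2) = 2.371 × 2^0.667 = 2.371 × 1.588 = 3.764 μm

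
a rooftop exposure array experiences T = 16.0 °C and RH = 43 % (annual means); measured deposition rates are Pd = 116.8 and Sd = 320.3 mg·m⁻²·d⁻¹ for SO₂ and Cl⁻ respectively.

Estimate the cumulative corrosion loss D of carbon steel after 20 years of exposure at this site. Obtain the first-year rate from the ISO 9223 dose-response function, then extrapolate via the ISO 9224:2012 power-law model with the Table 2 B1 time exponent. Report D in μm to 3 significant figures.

D(20) = 309 μm

carbon steel: temperature factor f = -0.054·(6.0) = -0.3240
  Pd branch = 1.77·Pd^0.52·e^(0.02·RH+f) = 35.96 μm/a
  Cl⁻ term: 0.102·320.3^0.62·exp(0.033·43+0.04·16.0) = 28.59
  r_corr = 35.96 + 28.59 = 64.55 μm/a
ISO 9224: D(t) = r_corr · t^b with b = 0.523 (carbon steel, B1)
  D(20) = 64.55 × 20^0.523 = 64.55 × 4.791 = 309.3 μm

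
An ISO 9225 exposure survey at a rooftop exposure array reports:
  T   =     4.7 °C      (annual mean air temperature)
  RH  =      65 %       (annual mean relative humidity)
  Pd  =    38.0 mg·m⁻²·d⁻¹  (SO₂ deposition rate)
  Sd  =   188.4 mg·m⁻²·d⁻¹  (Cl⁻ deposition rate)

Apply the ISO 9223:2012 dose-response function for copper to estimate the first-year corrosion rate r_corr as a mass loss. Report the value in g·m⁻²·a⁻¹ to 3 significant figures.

copper: f(T) = +0.126·(T−10) [T≤10 °C] = -0.6678
  sulphur-dioxide contribution → 0.324 μm/a
  chloride contribution → 0.5511 μm/a
  ⇒ r_corr(copper) = 0.8751 μm/a
Convert to mass loss: 0.8751 μm/a × 8.96 g/cm³ = 7.841 g·m⁻²·a⁻¹

r_corr = 7.84 g·m⁻²·a⁻¹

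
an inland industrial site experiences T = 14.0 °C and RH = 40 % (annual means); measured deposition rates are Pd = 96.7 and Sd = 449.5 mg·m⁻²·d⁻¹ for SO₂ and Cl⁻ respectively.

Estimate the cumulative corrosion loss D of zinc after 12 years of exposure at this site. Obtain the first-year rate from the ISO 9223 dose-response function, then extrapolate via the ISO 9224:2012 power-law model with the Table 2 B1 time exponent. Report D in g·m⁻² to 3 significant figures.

D(12) = 163 g·m⁻²

zinc: f(T) = -0.071·(T−10) [T>10 °C] = -0.2840
  sulphur-dioxide contribution → 0.457 μm/a
  chloride contribution → 2.576 μm/a
  ⇒ r_corr(zinc) = 3.033 μm/a
Long-term exponent b (ISO 9224 Table 2, B1) = 0.813
  D(12) = 3.033 × 12^0.813 = 3.033 × 7.54 = 22.87 μm
  Mass loss = 22.87 μm × 7.14 g/cm³ = 163.3 g·m⁻²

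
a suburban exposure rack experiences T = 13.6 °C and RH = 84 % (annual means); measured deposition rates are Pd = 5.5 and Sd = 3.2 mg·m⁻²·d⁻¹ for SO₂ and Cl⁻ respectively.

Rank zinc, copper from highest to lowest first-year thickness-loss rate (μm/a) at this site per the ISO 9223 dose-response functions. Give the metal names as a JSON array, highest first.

["copper", "zinc"]

zinc: T>10 °C ⇒ hinge -0.071·(13.6−10) = -0.2556
  SO₂ term: 0.0129·5.5^0.44·exp(0.046·84-0.2556) = 1.008
  Cl⁻ term: 0.0175·3.2^0.57·exp(0.008·84+0.085·13.6) = 0.2113
  r_corr = 1.008 + 0.2113 = 1.219 μm/a
copper: temperature factor f = -0.080·(3.6) = -0.2880
  SO₂ term: 0.0053·5.5^0.26·exp(0.059·84-0.2880) = 0.8791
  Sd branch = 0.01025·Sd^0.27·e^(0.036·RH+0.049·T) = 0.5621 μm/a
  r_corr = 0.8791 + 0.5621 = 1.441 μm/a
Ordering by μm/a: copper (1.44) > zinc (1.22)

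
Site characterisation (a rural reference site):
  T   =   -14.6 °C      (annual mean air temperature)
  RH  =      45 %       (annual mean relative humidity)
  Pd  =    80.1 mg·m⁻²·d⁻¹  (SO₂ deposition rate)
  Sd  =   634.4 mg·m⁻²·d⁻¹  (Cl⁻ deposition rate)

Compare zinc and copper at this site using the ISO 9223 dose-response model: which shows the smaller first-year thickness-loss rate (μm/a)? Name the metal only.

zinc: T≤10 °C ⇒ hinge +0.038·(-14.6−10) = -0.9348
  sulphur-dioxide contribution → 0.2762 μm/a
  chloride contribution → 0.2869 μm/a
  total first-year rate 0.5631 μm/a
copper: temperature factor f = +0.126·(-24.6) = -3.0996
  sulphur-dioxide contribution → 0.01062 μm/a
  chloride contribution → 0.1446 μm/a
  ⇒ r_corr(copper) = 0.1552 μm/a
Ordering by μm/a: zinc (0.563) > copper (0.155)

copper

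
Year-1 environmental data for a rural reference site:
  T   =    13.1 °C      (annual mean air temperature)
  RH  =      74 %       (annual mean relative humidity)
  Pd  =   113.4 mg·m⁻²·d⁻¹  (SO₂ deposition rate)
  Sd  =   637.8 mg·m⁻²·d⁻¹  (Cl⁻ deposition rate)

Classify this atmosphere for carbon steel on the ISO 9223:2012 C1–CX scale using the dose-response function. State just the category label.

carbon steel: f(T) = -0.054·(T−10) [T>10 °C] = -0.1674
  Pd branch = 1.77·Pd^0.52·e^(0.02·RH+f) = 76.99 μm/a
  Cl⁻ term: 0.102·637.8^0.62·exp(0.033·74+0.04·13.1) = 108.5
  r_corr = 76.99 + 108.5 = 185.5 μm/a
ISO 9223 Table 2 (carbon steel): 80 < 186 ≤ 200 μm/a ⇒ C5

C5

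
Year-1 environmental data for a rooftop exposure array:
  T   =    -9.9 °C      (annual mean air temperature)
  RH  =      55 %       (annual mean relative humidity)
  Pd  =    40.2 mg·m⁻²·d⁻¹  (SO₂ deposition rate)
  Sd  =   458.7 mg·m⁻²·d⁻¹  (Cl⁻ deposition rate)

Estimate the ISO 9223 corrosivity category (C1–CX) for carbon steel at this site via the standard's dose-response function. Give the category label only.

C2

carbon steel: temperature factor f = +0.150·(-19.9) = -2.9850
  SO₂ term: 1.77·40.2^0.52·exp(0.02·55-2.9850) = 1.835
  Cl⁻ term: 0.102·458.7^0.62·exp(0.033·55+0.04·-9.9) = 18.84
  sum: 1.835 + 18.84 → r_corr = 20.67 μm/a
20.7 μm/a falls in (1.3, 25] for carbon steel → category C2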